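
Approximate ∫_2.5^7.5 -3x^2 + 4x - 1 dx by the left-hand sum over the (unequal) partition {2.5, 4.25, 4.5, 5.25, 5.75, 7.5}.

Subinterval widths: 1.75, 0.25, 0.75, 0.5, 1.75.
Left endpoints: 2.5, 4.25, 4.5, 5.25, 5.75.
f(2.5) = -9.75, f(4.25) = -38.1875, f(4.5) = -43.75, f(5.25) = -62.6875, f(5.75) = -77.1875.
Sum = Σ Δx_i · f(x_i).
Sum = -225.84375.

-225.84375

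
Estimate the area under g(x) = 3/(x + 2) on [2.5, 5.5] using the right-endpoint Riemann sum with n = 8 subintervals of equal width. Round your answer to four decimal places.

1.4836

Δx = (5.5 − 2.5)/8 = 0.375.
Right endpoints: 2.875, 3.25, 3.625, 4, 4.375, 4.75, 5.125, 5.5.
g(2.875) = 8/13, g(3.25) = 4/7, g(3.625) = 8/15, g(4) = 0.5, g(4.375) = 8/17, g(4.75) = 4/9, g(5.125) = 8/19, g(5.5) = 0.4.
Sum = Δx · [g(2.875) + g(3.25) + g(3.625) + ...].
Sum ≈ 1.4836.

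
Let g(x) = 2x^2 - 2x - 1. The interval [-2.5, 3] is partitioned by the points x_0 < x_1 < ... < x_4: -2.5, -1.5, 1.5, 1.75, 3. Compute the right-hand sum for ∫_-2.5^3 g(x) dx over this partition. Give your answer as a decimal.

22.15625

Subinterval widths: 1, 3, 0.25, 1.25.
Right endpoints: -1.5, 1.5, 1.75, 3.
g(-1.5) = 6.5, g(1.5) = 0.5, g(1.75) = 1.625, g(3) = 11.
Sum = Σ Δx_i · g(x_i).
Sum = 22.15625.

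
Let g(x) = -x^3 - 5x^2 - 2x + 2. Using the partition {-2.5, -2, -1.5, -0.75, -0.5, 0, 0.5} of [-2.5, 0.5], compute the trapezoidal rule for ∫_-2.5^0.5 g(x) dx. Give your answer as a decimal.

-4.7890625

Subinterval widths: 0.5, 0.5, 0.75, 0.25, 0.5, 0.5.
g(-2.5) = -8.625, g(-2) = -6, g(-1.5) = -2.875, g(-0.75) = 1.109375, g(-0.5) = 1.875, g(0) = 2, g(0.5) = -0.375.
On each subinterval the trapezoid contributes (Δx_i/2)·[g(x_{i-1}) + g(x_i)].
Sum = -4.7890625.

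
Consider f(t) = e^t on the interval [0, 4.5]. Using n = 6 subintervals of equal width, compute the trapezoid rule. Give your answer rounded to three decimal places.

93.151

Δt = (4.5 − 0)/6 = 0.75.
f(0) ≈ 1.000, f(0.75) ≈ 2.117, f(1.5) ≈ 4.482, f(2.25) ≈ 9.488, f(3) ≈ 20.086, f(3.75) ≈ 42.521, f(4.5) ≈ 90.017.
T_6 = (Δt/2)·[f(t_0) + 2f(t_1) + ... + 2f(t_{5}) + f(t_6)].
Sum ≈ 93.151.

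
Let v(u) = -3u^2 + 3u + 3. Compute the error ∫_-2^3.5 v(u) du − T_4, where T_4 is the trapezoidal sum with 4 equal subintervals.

Exact integral: ∫_-2^3.5 v(u) du = -22.
T_4 = -27.19921875.
Error = -22 − (-27.19921875) = 5.19921875.

5.19921875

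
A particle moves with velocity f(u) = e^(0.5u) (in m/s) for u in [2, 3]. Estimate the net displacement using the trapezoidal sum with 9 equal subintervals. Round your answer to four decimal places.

Δu = (3 − 2)/9 = 1/9.
f(2) ≈ 2.7183, f(19/9) ≈ 2.8736, f(20/9) ≈ 3.0377, f(7/3) ≈ 3.2113, f(22/9) ≈ 3.3947, f(23/9) ≈ 3.5887, f(8/3) ≈ 3.7937, f(25/9) ≈ 4.0104, f(26/9) ≈ 4.2395, f(3) ≈ 4.4817.
T_9 = (Δu/2)·[f(u_0) + 2f(u_1) + ... + 2f(u_{8}) + f(u_9)].
Sum ≈ 3.5277.

3.5277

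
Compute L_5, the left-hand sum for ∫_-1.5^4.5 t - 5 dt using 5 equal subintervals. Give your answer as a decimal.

Δt = (4.5 − (-1.5))/5 = 1.2.
Left endpoints: -1.5, -0.3, 0.9, 2.1, 3.3.
f(-1.5) = -6.5, f(-0.3) = -5.3, f(0.9) = -4.1, f(2.1) = -2.9, f(3.3) = -1.7.
Sum = Δt · [f(-1.5) + f(-0.3) + f(0.9) + f(2.1) + f(3.3)].
Sum = -24.6.

-24.6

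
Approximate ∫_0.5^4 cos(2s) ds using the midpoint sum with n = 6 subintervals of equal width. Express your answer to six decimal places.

0.078310

Δs = (4 − 0.5)/6 = 7/12.
Midpoints: 19/24, 1.375, 47/24, 61/24, 3.125, 89/24.
f(19/24) ≈ -0.012537, f(1.375) ≈ -0.924302, f(47/24) ≈ -0.714369, f(61/24) ≈ 0.362496, f(3.125) ≈ 0.999449, f(89/24) ≈ 0.423509.
Sum = Δs · [f(19/24) + f(1.375) + f(47/24) + ...].
Sum ≈ 0.078310.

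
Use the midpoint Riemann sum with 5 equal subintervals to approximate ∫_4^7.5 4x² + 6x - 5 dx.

579.845

Δx = (7.5 − 4)/5 = 0.7.
Midpoints: 4.35, 5.05, 5.75, 6.45, 7.15.
f(4.35) = 96.79, f(5.05) = 127.31, f(5.75) = 161.75, f(6.45) = 200.11, f(7.15) = 242.39.
Sum = Δx · [f(4.35) + f(5.05) + f(5.75) + f(6.45) + f(7.15)].
Sum = 579.845.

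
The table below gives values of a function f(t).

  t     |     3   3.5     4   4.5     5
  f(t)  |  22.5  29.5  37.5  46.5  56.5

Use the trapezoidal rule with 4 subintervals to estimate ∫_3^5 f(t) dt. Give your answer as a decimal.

Δt = 0.5.
T_4 = (0.5/2)·[22.5 + 2·29.5 + 2·37.5 + 2·46.5 + 56.5] = 76.5.

76.5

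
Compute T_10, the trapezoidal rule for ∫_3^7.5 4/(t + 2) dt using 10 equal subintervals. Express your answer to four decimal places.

Δt = (7.5 − 3)/10 = 0.45.
f(3) = 0.8, f(3.45) = 80/109, f(3.9) = 40/59, f(4.35) = 80/127, f(4.8) = 10/17, f(5.25) = 16/29, f(5.7) = 40/77, f(6.15) = 80/163, f(6.6) = 20/43, f(7.05) = 80/181, f(7.5) = 8/19.
T_10 = (Δt/2)·[f(t_0) + 2f(t_1) + ... + 2f(t_{9}) + f(t_10)].
Sum ≈ 2.5694.

2.5694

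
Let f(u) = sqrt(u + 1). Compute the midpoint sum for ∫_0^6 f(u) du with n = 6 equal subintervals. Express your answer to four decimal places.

Δu = (6 − 0)/6 = 1.
Midpoints: 0.5, 1.5, 2.5, 3.5, 4.5, 5.5.
f(0.5) ≈ 1.2247, f(1.5) ≈ 1.5811, f(2.5) ≈ 1.8708, f(3.5) ≈ 2.1213, f(4.5) ≈ 2.3452, f(5.5) ≈ 2.5495.
Sum = Δu · [f(0.5) + f(1.5) + f(2.5) + ...].
Sum ≈ 11.6928.

11.6928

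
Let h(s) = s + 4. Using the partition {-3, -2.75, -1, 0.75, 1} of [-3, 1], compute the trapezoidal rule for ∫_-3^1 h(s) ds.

12

Subinterval widths: 0.25, 1.75, 1.75, 0.25.
h(-3) = 1, h(-2.75) = 1.25, h(-1) = 3, h(0.75) = 4.75, h(1) = 5.
On each subinterval the trapezoid contributes (Δs_i/2)·[h(s_{i-1}) + h(s_i)].
Sum = 12.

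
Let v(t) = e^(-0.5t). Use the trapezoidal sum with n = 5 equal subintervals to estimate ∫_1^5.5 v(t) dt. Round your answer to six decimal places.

1.103457

Δt = (5.5 − 1)/5 = 0.9.
v(1) ≈ 0.606531, v(1.9) ≈ 0.386741, v(2.8) ≈ 0.246597, v(3.7) ≈ 0.157237, v(4.6) ≈ 0.100259, v(5.5) ≈ 0.063928.
T_5 = (Δt/2)·[v(t_0) + 2v(t_1) + ... + 2v(t_{4}) + v(t_5)].
Sum ≈ 1.103457.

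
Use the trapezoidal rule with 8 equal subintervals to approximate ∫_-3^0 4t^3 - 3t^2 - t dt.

Δt = (0 − (-3))/8 = 0.375.
f(-3) = -132, f(-2.625) = -90.3984375, f(-2.25) = -58.5, f(-1.875) = -35.0390625, f(-1.5) = -18.75, f(-1.125) = -8.3671875, f(-0.75) = -2.625, f(-0.375) = -0.2578125, f(0) = 0.
T_8 = (Δt/2)·[f(t_0) + 2f(t_1) + ... + 2f(t_{7}) + f(t_8)].
Sum = -104.9765625.

-104.9765625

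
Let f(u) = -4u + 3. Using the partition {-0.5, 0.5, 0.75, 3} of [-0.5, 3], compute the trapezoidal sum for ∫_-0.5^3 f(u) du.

-7

Subinterval widths: 1, 0.25, 2.25.
f(-0.5) = 5, f(0.5) = 1, f(0.75) = 0, f(3) = -9.
On each subinterval the trapezoid contributes (Δu_i/2)·[f(u_{i-1}) + f(u_i)].
Sum = -7.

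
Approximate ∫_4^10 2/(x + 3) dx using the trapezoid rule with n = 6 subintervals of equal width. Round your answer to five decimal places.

Δx = (10 − 4)/6 = 1.
f(4) = 2/7, f(5) = 0.25, f(6) = 2/9, f(7) = 0.2, f(8) = 2/11, f(9) = 1/6, f(10) = 2/13.
T_6 = (Δx/2)·[f(x_0) + 2f(x_1) + ... + 2f(x_{5}) + f(x_6)].
Sum ≈ 1.24049.

1.24049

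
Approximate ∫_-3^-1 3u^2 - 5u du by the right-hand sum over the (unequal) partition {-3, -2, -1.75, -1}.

Subinterval widths: 1, 0.25, 0.75.
Right endpoints: -2, -1.75, -1.
f(-2) = 22, f(-1.75) = 17.9375, f(-1) = 8.
Sum = Σ Δu_i · f(u_i).
Sum = 32.484375.

32.484375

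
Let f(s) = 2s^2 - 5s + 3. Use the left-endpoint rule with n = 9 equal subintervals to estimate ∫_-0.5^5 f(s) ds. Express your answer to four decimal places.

Δs = (5 − (-0.5))/9 = 11/18.
Left endpoints: -0.5, 1/9, 13/18, 4/3, 35/18, 23/9, 19/6, 34/9, 79/18.
f(-0.5) = 6, f(1/9) = 200/81, f(13/18) = 35/81, f(4/3) = -1/9, f(35/18) = 68/81, f(23/9) = 266/81, f(19/6) = 65/9, f(34/9) = 1025/81, f(79/18) = 1586/81.
Sum = Δs · [f(-0.5) + f(1/9) + f(13/18) + ...].
Sum ≈ 32.0041.

32.0041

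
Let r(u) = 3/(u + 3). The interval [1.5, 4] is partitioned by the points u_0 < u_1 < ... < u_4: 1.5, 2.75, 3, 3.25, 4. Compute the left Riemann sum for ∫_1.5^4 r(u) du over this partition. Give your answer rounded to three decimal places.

1.449

Subinterval widths: 1.25, 0.25, 0.25, 0.75.
Left endpoints: 1.5, 2.75, 3, 3.25.
r(1.5) = 2/3, r(2.75) = 12/23, r(3) = 0.5, r(3.25) = 0.48.
Sum = Σ Δu_i · r(u_i).
Sum ≈ 1.449.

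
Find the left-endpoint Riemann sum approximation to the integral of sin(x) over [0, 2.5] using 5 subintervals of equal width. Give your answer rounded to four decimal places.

Δx = (2.5 − 0)/5 = 0.5.
Left endpoints: 0, 0.5, 1, 1.5, 2.
f(0) ≈ 0.0000, f(0.5) ≈ 0.4794, f(1) ≈ 0.8415, f(1.5) ≈ 0.9975, f(2) ≈ 0.9093.
Sum = Δx · [f(0) + f(0.5) + f(1) + f(1.5) + f(2)].
Sum ≈ 1.6138.

1.6138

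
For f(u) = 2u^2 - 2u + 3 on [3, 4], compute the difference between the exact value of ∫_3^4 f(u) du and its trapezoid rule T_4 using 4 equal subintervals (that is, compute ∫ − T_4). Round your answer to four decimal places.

Exact integral: ∫_3^4 f(u) du ≈ 20.666667.
T_4 = 20.6875.
Error ≈ 20.666667 − 20.6875 ≈ -0.0208.

-0.0208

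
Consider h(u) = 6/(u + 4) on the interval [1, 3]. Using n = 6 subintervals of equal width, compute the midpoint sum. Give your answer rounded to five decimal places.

Δu = (3 − 1)/6 = 1/3.
Midpoints: 7/6, 1.5, 11/6, 13/6, 2.5, 17/6.
h(7/6) = 36/31, h(1.5) = 12/11, h(11/6) = 36/35, h(13/6) = 36/37, h(2.5) = 12/13, h(17/6) = 36/41.
Sum = Δu · [h(7/6) + h(1.5) + h(11/6) + ...].
Sum ≈ 2.01829.

2.01829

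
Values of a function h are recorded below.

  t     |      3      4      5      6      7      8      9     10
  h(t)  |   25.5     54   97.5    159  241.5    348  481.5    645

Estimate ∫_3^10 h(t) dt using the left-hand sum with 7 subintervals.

Δt = 1.
Sum = 1·[25.5 + 54 + 97.5 + 159 + 241.5 + 348 + 481.5] = 1407.

1407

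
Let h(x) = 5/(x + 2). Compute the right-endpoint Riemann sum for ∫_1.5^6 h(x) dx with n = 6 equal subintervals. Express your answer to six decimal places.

3.847441

Δx = (6 − 1.5)/6 = 0.75.
Right endpoints: 2.25, 3, 3.75, 4.5, 5.25, 6.
h(2.25) = 20/17, h(3) = 1, h(3.75) = 20/23, h(4.5) = 10/13, h(5.25) = 20/29, h(6) = 0.625.
Sum = Δx · [h(2.25) + h(3) + h(3.75) + ...].
Sum ≈ 3.847441.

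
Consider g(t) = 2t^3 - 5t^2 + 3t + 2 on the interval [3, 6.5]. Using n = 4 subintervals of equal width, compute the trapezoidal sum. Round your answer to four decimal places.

506.6934

Δt = (6.5 − 3)/4 = 0.875.
g(3) = 20, g(3.875) = 54.91796875, g(4.75) = 117.78125, g(5.625) = 216.62890625, g(6.5) = 359.5.
T_4 = (Δt/2)·[g(t_0) + 2g(t_1) + 2g(t_2) + 2g(t_3) + g(t_4)].
Sum ≈ 506.6934.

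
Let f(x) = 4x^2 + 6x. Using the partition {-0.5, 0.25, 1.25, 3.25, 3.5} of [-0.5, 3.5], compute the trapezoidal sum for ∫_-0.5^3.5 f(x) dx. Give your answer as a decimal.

99.625

Subinterval widths: 0.75, 1, 2, 0.25.
f(-0.5) = -2, f(0.25) = 1.75, f(1.25) = 13.75, f(3.25) = 61.75, f(3.5) = 70.
On each subinterval the trapezoid contributes (Δx_i/2)·[f(x_{i-1}) + f(x_i)].
Sum = 99.625.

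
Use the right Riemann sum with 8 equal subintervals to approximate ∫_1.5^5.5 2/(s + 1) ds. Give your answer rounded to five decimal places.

1.79360

Δs = (5.5 − 1.5)/8 = 0.5.
Right endpoints: 2, 2.5, 3, 3.5, 4, 4.5, 5, 5.5.
f(2) = 2/3, f(2.5) = 4/7, f(3) = 0.5, f(3.5) = 4/9, f(4) = 0.4, f(4.5) = 4/11, f(5) = 1/3, f(5.5) = 4/13.
Sum = Δs · [f(2) + f(2.5) + f(3) + ...].
Sum ≈ 1.79360.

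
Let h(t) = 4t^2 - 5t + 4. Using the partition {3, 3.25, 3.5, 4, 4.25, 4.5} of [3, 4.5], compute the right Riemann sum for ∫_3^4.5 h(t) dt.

Subinterval widths: 0.25, 0.25, 0.5, 0.25, 0.25.
Right endpoints: 3.25, 3.5, 4, 4.25, 4.5.
h(3.25) = 30, h(3.5) = 35.5, h(4) = 48, h(4.25) = 55, h(4.5) = 62.5.
Sum = Σ Δt_i · h(t_i).
Sum = 69.75.

69.75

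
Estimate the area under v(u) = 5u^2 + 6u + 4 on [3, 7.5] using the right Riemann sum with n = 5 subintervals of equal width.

Δu = (7.5 − 3)/5 = 0.9.
Right endpoints: 3.9, 4.8, 5.7, 6.6, 7.5.
v(3.9) = 103.45, v(4.8) = 148, v(5.7) = 200.65, v(6.6) = 261.4, v(7.5) = 330.25.
Sum = Δu · [v(3.9) + v(4.8) + v(5.7) + v(6.6) + v(7.5)].
Sum = 939.375.

939.375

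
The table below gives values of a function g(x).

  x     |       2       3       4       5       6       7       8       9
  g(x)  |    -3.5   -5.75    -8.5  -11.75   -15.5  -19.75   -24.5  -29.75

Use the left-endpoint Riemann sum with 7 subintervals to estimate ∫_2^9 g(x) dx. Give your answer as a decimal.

-89.25

Δx = 1.
Sum = 1·[(-3.5) + (-5.75) + (-8.5) + (-11.75) + (-15.5) + (-19.75) + (-24.5)] = -89.25.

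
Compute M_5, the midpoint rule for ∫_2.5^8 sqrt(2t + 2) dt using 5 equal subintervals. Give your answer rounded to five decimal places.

19.28956

Δt = (8 − 2.5)/5 = 1.1.
Midpoints: 3.05, 4.15, 5.25, 6.35, 7.45.
f(3.05) ≈ 2.84605, f(4.15) ≈ 3.20936, f(5.25) ≈ 3.53553, f(6.35) ≈ 3.83406, f(7.45) ≈ 4.11096.
Sum = Δt · [f(3.05) + f(4.15) + f(5.25) + f(6.35) + f(7.45)].
Sum ≈ 19.28956.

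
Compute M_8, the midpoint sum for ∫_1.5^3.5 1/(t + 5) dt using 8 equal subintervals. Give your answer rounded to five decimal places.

Δt = (3.5 − 1.5)/8 = 0.25.
Midpoints: 1.625, 1.875, 2.125, 2.375, 2.625, 2.875, 3.125, 3.375.
f(1.625) = 8/53, f(1.875) = 8/55, f(2.125) = 8/57, f(2.375) = 8/59, f(2.625) = 8/61, f(2.875) = 8/63, f(3.125) = 8/65, f(3.375) = 8/67.
Sum = Δt · [f(1.625) + f(1.875) + f(2.125) + ...].
Sum ≈ 0.26824.

0.26824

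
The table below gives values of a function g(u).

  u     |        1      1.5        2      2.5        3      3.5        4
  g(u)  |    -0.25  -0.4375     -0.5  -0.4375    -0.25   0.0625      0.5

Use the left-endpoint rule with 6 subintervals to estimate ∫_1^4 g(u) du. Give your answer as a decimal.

-0.90625

Δu = 0.5.
Sum = 0.5·[(-0.25) + (-0.4375) + (-0.5) + (-0.4375) + (-0.25) + 0.0625] = -0.90625.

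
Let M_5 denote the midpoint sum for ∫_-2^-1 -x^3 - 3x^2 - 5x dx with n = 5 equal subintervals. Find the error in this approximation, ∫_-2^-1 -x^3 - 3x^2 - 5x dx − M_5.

0.005

Exact integral: ∫_-2^-1 f(x) dx = 4.25.
M_5 = 4.245.
Error = 4.25 − 4.245 = 0.005.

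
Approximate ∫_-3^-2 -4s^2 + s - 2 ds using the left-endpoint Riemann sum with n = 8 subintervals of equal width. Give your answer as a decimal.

Δs = (-2 − (-3))/8 = 0.125.
Left endpoints: -3, -2.875, -2.75, -2.625, -2.5, -2.375, -2.25, -2.125.
f(-3) = -41, f(-2.875) = -37.9375, f(-2.75) = -35, f(-2.625) = -32.1875, f(-2.5) = -29.5, f(-2.375) = -26.9375, f(-2.25) = -24.5, f(-2.125) = -22.1875.
Sum = Δs · [f(-3) + f(-2.875) + f(-2.75) + ...].
Sum = -31.15625.

-31.15625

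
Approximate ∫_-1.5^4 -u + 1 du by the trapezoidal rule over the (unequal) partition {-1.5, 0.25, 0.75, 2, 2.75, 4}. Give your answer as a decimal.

Subinterval widths: 1.75, 0.5, 1.25, 0.75, 1.25.
f(-1.5) = 2.5, f(0.25) = 0.75, f(0.75) = 0.25, f(2) = -1, f(2.75) = -1.75, f(4) = -3.
On each subinterval the trapezoid contributes (Δu_i/2)·[f(u_{i-1}) + f(u_i)].
Sum = -1.375.

-1.375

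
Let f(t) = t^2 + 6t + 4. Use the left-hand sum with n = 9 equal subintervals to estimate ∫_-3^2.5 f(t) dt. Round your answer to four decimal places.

19.0576

Δt = (2.5 − (-3))/9 = 11/18.
Left endpoints: -3, -43/18, -16/9, -7/6, -5/9, 1/18, 2/3, 23/18, 17/9.
f(-3) = -5, f(-43/18) = -1499/324, f(-16/9) = -284/81, f(-7/6) = -59/36, f(-5/9) = 79/81, f(1/18) = 1405/324, f(2/3) = 76/9, f(23/18) = 4309/324, f(17/9) = 1531/81.
Sum = Δt · [f(-3) + f(-43/18) + f(-16/9) + ...].
Sum ≈ 19.0576.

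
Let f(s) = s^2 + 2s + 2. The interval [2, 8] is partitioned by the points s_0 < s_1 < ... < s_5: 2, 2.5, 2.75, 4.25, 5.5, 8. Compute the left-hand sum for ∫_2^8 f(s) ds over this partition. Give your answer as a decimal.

174.734375

Subinterval widths: 0.5, 0.25, 1.5, 1.25, 2.5.
Left endpoints: 2, 2.5, 2.75, 4.25, 5.5.
f(2) = 10, f(2.5) = 13.25, f(2.75) = 15.0625, f(4.25) = 28.5625, f(5.5) = 43.25.
Sum = Σ Δs_i · f(s_i).
Sum = 174.734375.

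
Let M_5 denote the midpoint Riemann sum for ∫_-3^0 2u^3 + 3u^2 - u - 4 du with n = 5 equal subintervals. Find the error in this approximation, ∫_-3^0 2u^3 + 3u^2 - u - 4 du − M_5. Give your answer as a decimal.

-0.54

Exact integral: ∫_-3^0 f(u) du = -21.
M_5 = -20.46.
Error = -21 − (-20.46) = -0.54.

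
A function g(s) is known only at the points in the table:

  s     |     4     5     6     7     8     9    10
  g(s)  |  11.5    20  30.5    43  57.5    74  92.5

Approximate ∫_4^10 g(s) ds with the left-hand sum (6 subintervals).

236.5

Δs = 1.
Sum = 1·[11.5 + 20 + 30.5 + 43 + 57.5 + 74] = 236.5.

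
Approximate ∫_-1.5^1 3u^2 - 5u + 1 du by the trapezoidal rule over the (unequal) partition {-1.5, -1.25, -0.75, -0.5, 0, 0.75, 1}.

Subinterval widths: 0.25, 0.5, 0.25, 0.5, 0.75, 0.25.
f(-1.5) = 15.25, f(-1.25) = 11.9375, f(-0.75) = 6.4375, f(-0.5) = 4.25, f(0) = 1, f(0.75) = -1.0625, f(1) = -1.
On each subinterval the trapezoid contributes (Δu_i/2)·[f(u_{i-1}) + f(u_i)].
Sum = 10.359375.

10.359375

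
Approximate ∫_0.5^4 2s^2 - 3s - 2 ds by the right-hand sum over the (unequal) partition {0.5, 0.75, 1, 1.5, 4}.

42.46875

Subinterval widths: 0.25, 0.25, 0.5, 2.5.
Right endpoints: 0.75, 1, 1.5, 4.
f(0.75) = -3.125, f(1) = -3, f(1.5) = -2, f(4) = 18.
Sum = Σ Δs_i · f(s_i).
Sum = 42.46875.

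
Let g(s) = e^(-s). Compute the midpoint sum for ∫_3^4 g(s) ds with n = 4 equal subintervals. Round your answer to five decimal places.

Δs = (4 − 3)/4 = 0.25.
Midpoints: 3.125, 3.375, 3.625, 3.875.
g(3.125) ≈ 0.04394, g(3.375) ≈ 0.03422, g(3.625) ≈ 0.02665, g(3.875) ≈ 0.02075.
Sum = Δs · [g(3.125) + g(3.375) + g(3.625) + g(3.875)].
Sum ≈ 0.03139.

0.03139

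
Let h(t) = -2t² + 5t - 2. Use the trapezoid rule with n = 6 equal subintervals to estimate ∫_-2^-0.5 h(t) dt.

Δt = (-0.5 − (-2))/6 = 0.25.
h(-2) = -20, h(-1.75) = -16.875, h(-1.5) = -14, h(-1.25) = -11.375, h(-1) = -9, h(-0.75) = -6.875, h(-0.5) = -5.
T_6 = (Δt/2)·[h(t_0) + 2h(t_1) + ... + 2h(t_{5}) + h(t_6)].
Sum = -17.65625.

-17.65625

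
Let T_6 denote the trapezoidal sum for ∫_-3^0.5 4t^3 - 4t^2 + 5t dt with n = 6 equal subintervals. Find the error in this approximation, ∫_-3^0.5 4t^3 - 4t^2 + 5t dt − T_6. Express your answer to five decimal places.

Exact integral: ∫_-3^0.5 f(t) dt ≈ -138.9791667.
T_6 ≈ -142.7505787.
Error ≈ -138.9791667 − (-142.7505787) ≈ 3.77141.

3.77141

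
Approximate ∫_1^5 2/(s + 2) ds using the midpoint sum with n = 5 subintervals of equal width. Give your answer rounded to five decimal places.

1.68983

Δs = (5 − 1)/5 = 0.8.
Midpoints: 1.4, 2.2, 3, 3.8, 4.6.
f(1.4) = 10/17, f(2.2) = 10/21, f(3) = 0.4, f(3.8) = 10/29, f(4.6) = 10/33.
Sum = Δs · [f(1.4) + f(2.2) + f(3) + f(3.8) + f(4.6)].
Sum ≈ 1.68983.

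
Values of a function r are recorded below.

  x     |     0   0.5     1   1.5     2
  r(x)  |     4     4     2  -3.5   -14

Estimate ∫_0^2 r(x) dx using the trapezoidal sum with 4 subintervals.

-1.25

Δx = 0.5.
T_4 = (0.5/2)·[4 + 2·4 + 2·2 + 2·(-3.5) + (-14)] = -1.25.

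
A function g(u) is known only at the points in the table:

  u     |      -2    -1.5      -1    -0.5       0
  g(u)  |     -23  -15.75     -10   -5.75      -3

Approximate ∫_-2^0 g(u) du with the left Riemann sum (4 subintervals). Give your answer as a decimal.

Δu = 0.5.
Sum = 0.5·[(-23) + (-15.75) + (-10) + (-5.75)] = -27.25.

-27.25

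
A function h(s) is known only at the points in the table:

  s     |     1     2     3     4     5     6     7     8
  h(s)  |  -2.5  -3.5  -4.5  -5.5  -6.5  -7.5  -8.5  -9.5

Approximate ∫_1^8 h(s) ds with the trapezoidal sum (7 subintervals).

-42

Δs = 1.
T_7 = (1/2)·[(-2.5) + 2·(-3.5) + 2·(-4.5) + 2·(-5.5) + 2·(-6.5) + 2·(-7.5) + 2·(-8.5) + (-9.5)] = -42.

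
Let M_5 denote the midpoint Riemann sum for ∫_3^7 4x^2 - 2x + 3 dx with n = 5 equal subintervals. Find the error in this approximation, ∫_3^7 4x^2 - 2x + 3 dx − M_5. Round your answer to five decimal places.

Exact integral: ∫_3^7 f(x) dx ≈ 393.3333333.
M_5 = 392.48.
Error ≈ 393.3333333 − 392.48 ≈ 0.85333.

0.85333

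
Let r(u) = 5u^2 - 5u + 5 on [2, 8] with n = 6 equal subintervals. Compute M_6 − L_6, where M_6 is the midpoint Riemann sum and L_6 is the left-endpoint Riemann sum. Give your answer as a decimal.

127.5

M_6 = 717.5.
L_6 = 590.
M_6 − L_6 = 127.5.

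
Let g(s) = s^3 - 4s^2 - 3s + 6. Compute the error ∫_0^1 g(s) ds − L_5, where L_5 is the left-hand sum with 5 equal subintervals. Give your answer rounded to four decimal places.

-0.5833

Exact integral: ∫_0^1 g(s) ds ≈ 3.416667.
L_5 = 4.
Error ≈ 3.416667 − 4 ≈ -0.5833.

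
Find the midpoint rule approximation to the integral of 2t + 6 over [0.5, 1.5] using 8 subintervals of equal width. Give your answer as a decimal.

Δt = (1.5 − 0.5)/8 = 0.125.
Midpoints: 0.5625, 0.6875, 0.8125, 0.9375, 1.0625, 1.1875, 1.3125, 1.4375.
f(0.5625) = 7.125, f(0.6875) = 7.375, f(0.8125) = 7.625, f(0.9375) = 7.875, f(1.0625) = 8.125, f(1.1875) = 8.375, f(1.3125) = 8.625, f(1.4375) = 8.875.
Sum = Δt · [f(0.5625) + f(0.6875) + f(0.8125) + ...].
Sum = 8.

8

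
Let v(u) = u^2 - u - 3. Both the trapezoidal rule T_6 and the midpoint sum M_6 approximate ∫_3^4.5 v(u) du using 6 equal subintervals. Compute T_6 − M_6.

T_6 = 11.265625.
M_6 = 11.2421875.
T_6 − M_6 = 0.0234375.

0.0234375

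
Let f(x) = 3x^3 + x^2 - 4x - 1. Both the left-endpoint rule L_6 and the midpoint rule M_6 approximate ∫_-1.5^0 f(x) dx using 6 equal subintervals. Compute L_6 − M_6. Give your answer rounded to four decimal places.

-0.3691

L_6 = 0.00390625.
M_6 ≈ 0.373047.
L_6 − M_6 ≈ -0.3691.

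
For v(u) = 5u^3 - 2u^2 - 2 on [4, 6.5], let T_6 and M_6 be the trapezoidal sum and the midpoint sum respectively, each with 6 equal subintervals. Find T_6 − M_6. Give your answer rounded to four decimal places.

T_6 ≈ 1771.463397.
M_6 ≈ 1763.135489.
T_6 − M_6 ≈ 8.3279.

8.3279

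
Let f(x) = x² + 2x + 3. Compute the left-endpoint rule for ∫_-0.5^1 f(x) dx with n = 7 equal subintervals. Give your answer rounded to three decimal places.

5.235

Δx = (1 − (-0.5))/7 = 3/14.
Left endpoints: -0.5, -2/7, -1/14, 1/7, 5/14, 4/7, 11/14.
f(-0.5) = 2.25, f(-2/7) = 123/49, f(-1/14) = 561/196, f(1/7) = 162/49, f(5/14) = 753/196, f(4/7) = 219/49, f(11/14) = 1017/196.
Sum = Δx · [f(-0.5) + f(-2/7) + f(-1/14) + ...].
Sum ≈ 5.235.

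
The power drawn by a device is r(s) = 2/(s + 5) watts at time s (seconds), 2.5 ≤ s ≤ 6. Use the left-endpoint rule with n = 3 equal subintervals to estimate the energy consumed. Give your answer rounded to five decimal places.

0.81763

Δs = (6 − 2.5)/3 = 7/6.
Left endpoints: 2.5, 11/3, 29/6.
r(2.5) = 4/15, r(11/3) = 3/13, r(29/6) = 12/59.
Sum = Δs · [r(2.5) + r(11/3) + r(29/6)].
Sum ≈ 0.81763.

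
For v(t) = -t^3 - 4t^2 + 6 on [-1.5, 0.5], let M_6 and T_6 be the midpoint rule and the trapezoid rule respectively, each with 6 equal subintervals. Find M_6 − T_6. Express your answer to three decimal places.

0.139

M_6 ≈ 8.62963.
T_6 ≈ 8.49074.
M_6 − T_6 ≈ 0.139.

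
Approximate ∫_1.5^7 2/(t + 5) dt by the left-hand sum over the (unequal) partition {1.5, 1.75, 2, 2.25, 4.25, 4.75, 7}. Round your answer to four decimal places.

Subinterval widths: 0.25, 0.25, 0.25, 2, 0.5, 2.25.
Left endpoints: 1.5, 1.75, 2, 2.25, 4.25, 4.75.
f(1.5) = 4/13, f(1.75) = 8/27, f(2) = 2/7, f(2.25) = 8/29, f(4.25) = 8/37, f(4.75) = 8/39.
Sum = Σ Δt_i · f(t_i).
Sum ≈ 1.3438.

1.3438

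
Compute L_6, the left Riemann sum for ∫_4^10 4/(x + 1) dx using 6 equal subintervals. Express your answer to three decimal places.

Δx = (10 − 4)/6 = 1.
Left endpoints: 4, 5, 6, 7, 8, 9.
f(4) = 0.8, f(5) = 2/3, f(6) = 4/7, f(7) = 0.5, f(8) = 4/9, f(9) = 0.4.
Sum = Δx · [f(4) + f(5) + f(6) + ...].
Sum ≈ 3.383.

3.383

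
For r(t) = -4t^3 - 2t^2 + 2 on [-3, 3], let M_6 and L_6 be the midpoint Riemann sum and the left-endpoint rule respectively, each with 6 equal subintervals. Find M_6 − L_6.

M_6 = -23.
L_6 = 82.
M_6 − L_6 = -105.

-105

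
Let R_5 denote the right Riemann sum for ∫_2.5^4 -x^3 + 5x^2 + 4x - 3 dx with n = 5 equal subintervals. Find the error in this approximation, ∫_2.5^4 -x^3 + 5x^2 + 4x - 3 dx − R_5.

-0.849375

Exact integral: ∫_2.5^4 f(x) dx = 41.390625.
R_5 = 42.24.
Error = 41.390625 − 42.24 = -0.849375.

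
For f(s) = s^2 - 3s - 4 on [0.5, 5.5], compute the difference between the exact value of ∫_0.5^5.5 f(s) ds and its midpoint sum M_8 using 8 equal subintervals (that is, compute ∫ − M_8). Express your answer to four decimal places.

Exact integral: ∫_0.5^5.5 f(s) ds ≈ -9.583333.
M_8 = -9.74609375.
Error ≈ -9.583333 − (-9.74609375) ≈ 0.1628.

0.1628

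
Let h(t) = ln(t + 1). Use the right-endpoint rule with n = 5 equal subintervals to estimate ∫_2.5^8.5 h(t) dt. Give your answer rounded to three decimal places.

Δt = (8.5 − 2.5)/5 = 1.2.
Right endpoints: 3.7, 4.9, 6.1, 7.3, 8.5.
h(3.7) ≈ 1.548, h(4.9) ≈ 1.775, h(6.1) ≈ 1.960, h(7.3) ≈ 2.116, h(8.5) ≈ 2.251.
Sum = Δt · [h(3.7) + h(4.9) + h(6.1) + h(7.3) + h(8.5)].
Sum ≈ 11.580.

11.580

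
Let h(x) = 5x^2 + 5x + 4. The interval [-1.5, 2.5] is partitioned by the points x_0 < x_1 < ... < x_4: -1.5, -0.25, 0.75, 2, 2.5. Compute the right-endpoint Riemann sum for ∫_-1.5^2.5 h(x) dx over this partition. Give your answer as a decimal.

Subinterval widths: 1.25, 1, 1.25, 0.5.
Right endpoints: -0.25, 0.75, 2, 2.5.
h(-0.25) = 3.0625, h(0.75) = 10.5625, h(2) = 34, h(2.5) = 47.75.
Sum = Σ Δx_i · h(x_i).
Sum = 80.765625.

80.765625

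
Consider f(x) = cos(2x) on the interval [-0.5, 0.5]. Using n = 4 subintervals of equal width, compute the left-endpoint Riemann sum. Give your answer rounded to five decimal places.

0.82387

Δx = (0.5 − (-0.5))/4 = 0.25.
Left endpoints: -0.5, -0.25, 0, 0.25.
f(-0.5) ≈ 0.54030, f(-0.25) ≈ 0.87758, f(0) ≈ 1.00000, f(0.25) ≈ 0.87758.
Sum = Δx · [f(-0.5) + f(-0.25) + f(0) + f(0.25)].
Sum ≈ 0.82387.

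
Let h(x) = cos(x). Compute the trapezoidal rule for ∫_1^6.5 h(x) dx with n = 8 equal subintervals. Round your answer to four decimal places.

-0.6015

Δx = (6.5 − 1)/8 = 0.6875.
h(1) ≈ 0.5403, h(1.6875) ≈ -0.1164, h(2.375) ≈ -0.7203, h(3.0625) ≈ -0.9969, h(3.75) ≈ -0.8206, h(4.4375) ≈ -0.2714, h(5.125) ≈ 0.4010, h(5.8125) ≈ 0.8913, h(6.5) ≈ 0.9766.
T_8 = (Δx/2)·[h(x_0) + 2h(x_1) + ... + 2h(x_{7}) + h(x_8)].
Sum ≈ -0.6015.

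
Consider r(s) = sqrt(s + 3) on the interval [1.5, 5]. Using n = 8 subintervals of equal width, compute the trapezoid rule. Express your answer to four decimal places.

Δs = (5 − 1.5)/8 = 0.4375.
r(1.5) ≈ 2.1213, r(1.9375) ≈ 2.2220, r(2.375) ≈ 2.3184, r(2.8125) ≈ 2.4109, r(3.25) ≈ 2.5000, r(3.6875) ≈ 2.5860, r(4.125) ≈ 2.6693, r(4.5625) ≈ 2.7500, r(5) ≈ 2.8284.
T_8 = (Δs/2)·[r(s_0) + 2r(s_1) + ... + 2r(s_{7}) + r(s_8)].
Sum ≈ 8.7200.

8.7200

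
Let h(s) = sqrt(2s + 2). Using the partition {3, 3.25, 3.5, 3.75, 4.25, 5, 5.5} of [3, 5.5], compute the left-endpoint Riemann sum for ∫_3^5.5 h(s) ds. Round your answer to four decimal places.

Subinterval widths: 0.25, 0.25, 0.25, 0.5, 0.75, 0.5.
Left endpoints: 3, 3.25, 3.5, 3.75, 4.25, 5.
h(3) ≈ 2.8284, h(3.25) ≈ 2.9155, h(3.5) ≈ 3.0000, h(3.75) ≈ 3.0822, h(4.25) ≈ 3.2404, h(5) ≈ 3.4641.
Sum = Σ Δs_i · h(s_i).
Sum ≈ 7.8894.

7.8894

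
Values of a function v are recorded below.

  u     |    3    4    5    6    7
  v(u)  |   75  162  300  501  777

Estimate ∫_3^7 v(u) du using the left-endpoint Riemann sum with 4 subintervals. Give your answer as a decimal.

1038

Δu = 1.
Sum = 1·[75 + 162 + 300 + 501] = 1038.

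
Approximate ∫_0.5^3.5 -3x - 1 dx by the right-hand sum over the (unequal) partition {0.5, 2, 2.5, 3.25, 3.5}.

-25.6875

Subinterval widths: 1.5, 0.5, 0.75, 0.25.
Right endpoints: 2, 2.5, 3.25, 3.5.
f(2) = -7, f(2.5) = -8.5, f(3.25) = -10.75, f(3.5) = -11.5.
Sum = Σ Δx_i · f(x_i).
Sum = -25.6875.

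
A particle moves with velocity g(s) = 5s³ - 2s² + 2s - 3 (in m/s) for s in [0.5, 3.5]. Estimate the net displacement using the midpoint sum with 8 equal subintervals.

161.015625

Δs = (3.5 − 0.5)/8 = 0.375.
Midpoints: 0.6875, 1.0625, 1.4375, 1.8125, 2.1875, 2.5625, 2.9375, 3.3125.
g(0.6875) = -3873/4096, g(1.0625) = 11733/4096, g(1.4375) = 43395/4096, g(1.8125) = 97593/4096, g(2.1875) = 180807/4096, g(2.5625) = 299517/4096, g(2.9375) = 460203/4096, g(3.3125) = 669345/4096.
Sum = Δs · [g(0.6875) + g(1.0625) + g(1.4375) + ...].
Sum = 161.015625.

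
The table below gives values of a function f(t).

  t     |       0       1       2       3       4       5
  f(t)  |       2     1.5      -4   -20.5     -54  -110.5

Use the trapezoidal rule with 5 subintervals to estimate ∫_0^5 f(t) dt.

Δt = 1.
T_5 = (1/2)·[2 + 2·1.5 + 2·(-4) + 2·(-20.5) + 2·(-54) + (-110.5)] = -131.25.

-131.25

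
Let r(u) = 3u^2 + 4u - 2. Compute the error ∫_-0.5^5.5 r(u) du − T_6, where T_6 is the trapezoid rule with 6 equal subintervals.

Exact integral: ∫_-0.5^5.5 r(u) du = 214.5.
T_6 = 217.5.
Error = 214.5 − 217.5 = -3.

-3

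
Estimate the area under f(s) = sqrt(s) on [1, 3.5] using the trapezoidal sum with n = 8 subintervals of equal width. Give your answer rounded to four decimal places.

Δs = (3.5 − 1)/8 = 0.3125.
f(1) ≈ 1.0000, f(1.3125) ≈ 1.1456, f(1.625) ≈ 1.2748, f(1.9375) ≈ 1.3919, f(2.25) ≈ 1.5000, f(2.5625) ≈ 1.6008, f(2.875) ≈ 1.6956, f(3.1875) ≈ 1.7854, f(3.5) ≈ 1.8708.
T_8 = (Δs/2)·[f(s_0) + 2f(s_1) + ... + 2f(s_{7}) + f(s_8)].
Sum ≈ 3.6967.

3.6967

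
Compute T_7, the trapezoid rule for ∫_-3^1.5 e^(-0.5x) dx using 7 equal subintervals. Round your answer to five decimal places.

Δx = (1.5 − (-3))/7 = 9/14.
f(-3) ≈ 4.48169, f(-33/14) ≈ 3.24973, f(-12/7) ≈ 2.35642, f(-15/14) ≈ 1.70867, f(-3/7) ≈ 1.23898, f(3/14) ≈ 0.89840, f(6/7) ≈ 0.65144, f(1.5) ≈ 0.47237.
T_7 = (Δx/2)·[f(x_0) + 2f(x_1) + ... + 2f(x_{6}) + f(x_7)].
Sum ≈ 8.08756.

8.08756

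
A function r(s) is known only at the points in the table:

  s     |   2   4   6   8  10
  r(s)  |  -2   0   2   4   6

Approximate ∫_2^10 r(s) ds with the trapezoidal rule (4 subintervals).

Δs = 2.
T_4 = (2/2)·[(-2) + 2·0 + 2·2 + 2·4 + 6] = 16.

16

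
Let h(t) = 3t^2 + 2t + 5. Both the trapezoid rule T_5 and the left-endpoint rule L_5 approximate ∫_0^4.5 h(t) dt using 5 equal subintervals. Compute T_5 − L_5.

T_5 = 135.6975.
L_5 = 104.31.
T_5 − L_5 = 31.3875.

31.3875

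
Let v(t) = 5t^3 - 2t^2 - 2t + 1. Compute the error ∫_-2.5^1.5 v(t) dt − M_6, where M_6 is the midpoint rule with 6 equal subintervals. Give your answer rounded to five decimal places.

-1.40741

Exact integral: ∫_-2.5^1.5 v(t) dt ≈ -47.1666667.
M_6 ≈ -45.7592593.
Error ≈ -47.1666667 − (-45.7592593) ≈ -1.40741.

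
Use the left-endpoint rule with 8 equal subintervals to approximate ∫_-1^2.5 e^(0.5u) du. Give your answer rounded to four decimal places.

5.1598

Δu = (2.5 − (-1))/8 = 0.4375.
Left endpoints: -1, -0.5625, -0.125, 0.3125, 0.75, 1.1875, 1.625, 2.0625.
f(-1) ≈ 0.6065, f(-0.5625) ≈ 0.7548, f(-0.125) ≈ 0.9394, f(0.3125) ≈ 1.1691, f(0.75) ≈ 1.4550, f(1.1875) ≈ 1.8108, f(1.625) ≈ 2.2535, f(2.0625) ≈ 2.8046.
Sum = Δu · [f(-1) + f(-0.5625) + f(-0.125) + ...].
Sum ≈ 5.1598.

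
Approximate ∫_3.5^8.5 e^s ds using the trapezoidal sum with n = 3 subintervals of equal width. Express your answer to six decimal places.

Δs = (8.5 − 3.5)/3 = 5/3.
f(3.5) ≈ 33.115452, f(31/6) ≈ 175.329431, f(41/6) ≈ 928.279928, f(8.5) ≈ 4914.768840.
T_3 = (Δs/2)·[f(s_0) + 2f(s_1) + 2f(s_2) + f(s_3)].
Sum ≈ 5962.585841.

5962.585841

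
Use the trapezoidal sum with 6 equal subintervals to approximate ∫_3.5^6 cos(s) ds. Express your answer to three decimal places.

Δs = (6 − 3.5)/6 = 5/12.
f(3.5) ≈ -0.936, f(47/12) ≈ -0.714, f(13/3) ≈ -0.370, f(4.75) ≈ 0.038, f(31/6) ≈ 0.439, f(67/12) ≈ 0.765, f(6) ≈ 0.960.
T_6 = (Δs/2)·[f(s_0) + 2f(s_1) + ... + 2f(s_{5}) + f(s_6)].
Sum ≈ 0.070.

0.070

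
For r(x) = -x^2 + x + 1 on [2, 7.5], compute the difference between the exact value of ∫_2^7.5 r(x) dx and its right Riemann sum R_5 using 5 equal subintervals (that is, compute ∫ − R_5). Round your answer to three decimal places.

26.822

Exact integral: ∫_2^7.5 r(x) dx ≈ -106.33333.
R_5 = -133.155.
Error ≈ -106.33333 − (-133.155) ≈ 26.822.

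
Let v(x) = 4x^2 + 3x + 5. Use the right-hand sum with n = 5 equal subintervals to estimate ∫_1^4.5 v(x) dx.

Δx = (4.5 − 1)/5 = 0.7.
Right endpoints: 1.7, 2.4, 3.1, 3.8, 4.5.
v(1.7) = 21.66, v(2.4) = 35.24, v(3.1) = 52.74, v(3.8) = 74.16, v(4.5) = 99.5.
Sum = Δx · [v(1.7) + v(2.4) + v(3.1) + v(3.8) + v(4.5)].
Sum = 198.31.

198.31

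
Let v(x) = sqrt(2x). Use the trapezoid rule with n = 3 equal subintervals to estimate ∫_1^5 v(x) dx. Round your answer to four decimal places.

9.5420

Δx = (5 − 1)/3 = 4/3.
v(1) ≈ 1.4142, v(7/3) ≈ 2.1602, v(11/3) ≈ 2.7080, v(5) ≈ 3.1623.
T_3 = (Δx/2)·[v(x_0) + 2v(x_1) + 2v(x_2) + v(x_3)].
Sum ≈ 9.5420.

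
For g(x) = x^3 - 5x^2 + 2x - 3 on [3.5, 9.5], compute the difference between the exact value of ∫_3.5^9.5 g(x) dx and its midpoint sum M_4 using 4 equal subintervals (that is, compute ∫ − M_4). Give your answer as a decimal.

16.3125

Exact integral: ∫_3.5^9.5 g(x) dx = 701.25.
M_4 = 684.9375.
Error = 701.25 − 684.9375 = 16.3125.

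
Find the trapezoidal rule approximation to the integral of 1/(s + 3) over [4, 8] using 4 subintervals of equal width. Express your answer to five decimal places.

0.45299

Δs = (8 − 4)/4 = 1.
f(4) = 1/7, f(5) = 0.125, f(6) = 1/9, f(7) = 0.1, f(8) = 1/11.
T_4 = (Δs/2)·[f(s_0) + 2f(s_1) + 2f(s_2) + 2f(s_3) + f(s_4)].
Sum ≈ 0.45299.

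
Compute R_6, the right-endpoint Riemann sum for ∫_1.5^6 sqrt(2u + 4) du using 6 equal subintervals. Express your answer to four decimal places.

Δu = (6 − 1.5)/6 = 0.75.
Right endpoints: 2.25, 3, 3.75, 4.5, 5.25, 6.
f(2.25) ≈ 2.9155, f(3) ≈ 3.1623, f(3.75) ≈ 3.3912, f(4.5) ≈ 3.6056, f(5.25) ≈ 3.8079, f(6) ≈ 4.0000.
Sum = Δu · [f(2.25) + f(3) + f(3.75) + ...].
Sum ≈ 15.6618.

15.6618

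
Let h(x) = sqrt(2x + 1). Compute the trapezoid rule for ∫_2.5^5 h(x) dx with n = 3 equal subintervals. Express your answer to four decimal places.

Δx = (5 − 2.5)/3 = 5/6.
h(2.5) ≈ 2.4495, h(10/3) ≈ 2.7689, h(25/6) ≈ 3.0551, h(5) ≈ 3.3166.
T_3 = (Δx/2)·[h(x_0) + 2h(x_1) + 2h(x_2) + h(x_3)].
Sum ≈ 7.2558.

7.2558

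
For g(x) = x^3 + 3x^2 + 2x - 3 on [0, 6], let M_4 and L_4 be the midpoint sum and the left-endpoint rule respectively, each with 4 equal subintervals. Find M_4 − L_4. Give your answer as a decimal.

211.5

M_4 = 544.5.
L_4 = 333.
M_4 − L_4 = 211.5.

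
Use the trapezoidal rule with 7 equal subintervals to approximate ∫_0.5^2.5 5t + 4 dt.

23

Δt = (2.5 − 0.5)/7 = 2/7.
f(0.5) = 6.5, f(11/14) = 111/14, f(15/14) = 131/14, f(19/14) = 151/14, f(23/14) = 171/14, f(27/14) = 191/14, f(31/14) = 211/14, f(2.5) = 16.5.
T_7 = (Δt/2)·[f(t_0) + 2f(t_1) + ... + 2f(t_{6}) + f(t_7)].
Sum = 23.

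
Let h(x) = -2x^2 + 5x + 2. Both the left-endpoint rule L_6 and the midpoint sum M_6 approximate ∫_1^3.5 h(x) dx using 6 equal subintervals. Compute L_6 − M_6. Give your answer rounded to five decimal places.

L_6 ≈ 7.1469907.
M_6 ≈ 5.2806713.
L_6 − M_6 ≈ 1.86632.

1.86632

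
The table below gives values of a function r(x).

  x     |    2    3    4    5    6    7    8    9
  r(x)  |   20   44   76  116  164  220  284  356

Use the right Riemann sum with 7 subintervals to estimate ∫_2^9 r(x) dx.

Δx = 1.
Sum = 1·[44 + 76 + 116 + 164 + 220 + 284 + 356] = 1260.

1260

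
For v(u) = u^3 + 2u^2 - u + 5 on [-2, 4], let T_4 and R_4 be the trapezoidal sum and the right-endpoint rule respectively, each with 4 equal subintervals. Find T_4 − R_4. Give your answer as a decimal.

-67.5

T_4 = 143.25.
R_4 = 210.75.
T_4 − R_4 = -67.5.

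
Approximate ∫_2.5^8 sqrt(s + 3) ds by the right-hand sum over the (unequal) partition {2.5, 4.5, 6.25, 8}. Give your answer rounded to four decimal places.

16.6037

Subinterval widths: 2, 1.75, 1.75.
Right endpoints: 4.5, 6.25, 8.
f(4.5) ≈ 2.7386, f(6.25) ≈ 3.0414, f(8) ≈ 3.3166.
Sum = Σ Δs_i · f(s_i).
Sum ≈ 16.6037.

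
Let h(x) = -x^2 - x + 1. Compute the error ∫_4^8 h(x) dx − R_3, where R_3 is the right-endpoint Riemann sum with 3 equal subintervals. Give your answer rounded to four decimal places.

Exact integral: ∫_4^8 h(x) dx ≈ -169.333333.
R_3 ≈ -205.185185.
Error ≈ -169.333333 − (-205.185185) ≈ 35.8519.

35.8519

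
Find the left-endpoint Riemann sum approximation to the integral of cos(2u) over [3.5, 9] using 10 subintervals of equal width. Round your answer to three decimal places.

-0.606

Δu = (9 − 3.5)/10 = 0.55.
Left endpoints: 3.5, 4.05, 4.6, 5.15, 5.7, 6.25, 6.8, 7.35, 7.9, 8.45.
f(3.5) ≈ 0.754, f(4.05) ≈ -0.244, f(4.6) ≈ -0.975, f(5.15) ≈ -0.641, f(5.7) ≈ 0.393, f(6.25) ≈ 0.998, f(6.8) ≈ 0.512, f(7.35) ≈ -0.534, f(7.9) ≈ -0.996, f(8.45) ≈ -0.370.
Sum = Δu · [f(3.5) + f(4.05) + f(4.6) + ...].
Sum ≈ -0.606.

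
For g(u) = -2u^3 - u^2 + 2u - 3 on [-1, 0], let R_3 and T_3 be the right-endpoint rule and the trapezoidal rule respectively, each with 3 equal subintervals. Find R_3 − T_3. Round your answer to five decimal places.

R_3 ≈ -3.6296296.
T_3 ≈ -3.7962963.
R_3 − T_3 ≈ 0.16667.

0.16667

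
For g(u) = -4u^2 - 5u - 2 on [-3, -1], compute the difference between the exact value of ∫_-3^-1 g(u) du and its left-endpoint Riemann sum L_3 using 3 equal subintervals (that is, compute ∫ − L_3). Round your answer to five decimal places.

Exact integral: ∫_-3^-1 g(u) du ≈ -18.6666667.
L_3 ≈ -26.5925926.
Error ≈ -18.6666667 − (-26.5925926) ≈ 7.92593.

7.92593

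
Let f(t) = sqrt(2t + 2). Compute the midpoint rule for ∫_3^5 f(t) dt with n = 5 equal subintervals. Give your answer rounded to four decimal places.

6.3144

Δt = (5 − 3)/5 = 0.4.
Midpoints: 3.2, 3.6, 4, 4.4, 4.8.
f(3.2) ≈ 2.8983, f(3.6) ≈ 3.0332, f(4) ≈ 3.1623, f(4.4) ≈ 3.2863, f(4.8) ≈ 3.4059.
Sum = Δt · [f(3.2) + f(3.6) + f(4) + f(4.4) + f(4.8)].
Sum ≈ 6.3144.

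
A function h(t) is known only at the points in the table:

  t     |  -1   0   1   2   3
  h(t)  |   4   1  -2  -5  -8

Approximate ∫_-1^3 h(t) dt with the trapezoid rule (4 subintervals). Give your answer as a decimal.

-8

Δt = 1.
T_4 = (1/2)·[4 + 2·1 + 2·(-2) + 2·(-5) + (-8)] = -8.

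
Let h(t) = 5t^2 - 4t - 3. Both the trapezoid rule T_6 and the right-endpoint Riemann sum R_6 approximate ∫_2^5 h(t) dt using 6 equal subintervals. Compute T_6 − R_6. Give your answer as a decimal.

T_6 = 144.625.
R_6 = 167.875.
T_6 − R_6 = -23.25.

-23.25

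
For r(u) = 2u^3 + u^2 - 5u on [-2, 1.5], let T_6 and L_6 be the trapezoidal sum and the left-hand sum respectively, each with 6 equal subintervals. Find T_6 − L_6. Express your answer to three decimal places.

1.021

T_6 ≈ 2.59867.
L_6 ≈ 1.57784.
T_6 − L_6 ≈ 1.021.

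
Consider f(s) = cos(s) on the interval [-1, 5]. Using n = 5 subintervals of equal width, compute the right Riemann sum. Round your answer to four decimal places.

Δs = (5 − (-1))/5 = 1.2.
Right endpoints: 0.2, 1.4, 2.6, 3.8, 5.
f(0.2) ≈ 0.9801, f(1.4) ≈ 0.1700, f(2.6) ≈ -0.8569, f(3.8) ≈ -0.7910, f(5) ≈ 0.2837.
Sum = Δs · [f(0.2) + f(1.4) + f(2.6) + f(3.8) + f(5)].
Sum ≈ -0.2570.

-0.2570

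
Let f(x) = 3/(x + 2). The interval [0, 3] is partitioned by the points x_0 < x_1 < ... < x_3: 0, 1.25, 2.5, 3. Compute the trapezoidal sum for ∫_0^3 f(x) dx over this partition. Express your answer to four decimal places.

Subinterval widths: 1.25, 1.25, 0.5.
f(0) = 1.5, f(1.25) = 12/13, f(2.5) = 2/3, f(3) = 0.6.
On each subinterval the trapezoid contributes (Δx_i/2)·[f(x_{i-1}) + f(x_i)].
Sum ≈ 2.8247.

2.8247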